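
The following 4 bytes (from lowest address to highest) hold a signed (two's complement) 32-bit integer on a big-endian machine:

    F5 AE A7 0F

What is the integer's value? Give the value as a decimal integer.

In big-endian order the high byte comes first in memory.
The bytes are already most-significant first: 0xF5AEA70F.
Top bit is set, so as a signed 32-bit value this is 0xF5AEA70F − 2^32 = -173103345.

-173103345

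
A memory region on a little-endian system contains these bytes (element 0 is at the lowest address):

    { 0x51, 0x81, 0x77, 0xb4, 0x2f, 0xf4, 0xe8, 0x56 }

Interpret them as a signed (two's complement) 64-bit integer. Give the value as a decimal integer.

Little-endian: lowest address holds the least-significant byte.
Reassemble most-significant byte first: 56 E8 F4 2F B4 77 81 51 → 0x56E8F42FB4778151.
0x56E8F42FB4778151 = 6262523767587045713.

6262523767587045713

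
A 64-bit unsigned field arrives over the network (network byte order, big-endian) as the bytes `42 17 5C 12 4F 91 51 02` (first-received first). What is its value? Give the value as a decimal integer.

4762376364681679106

Big-endian stores the most-significant byte at the lowest address.
The bytes are already most-significant first: 0x42175C124F915102.
0x42175C124F915102 = 4762376364681679106.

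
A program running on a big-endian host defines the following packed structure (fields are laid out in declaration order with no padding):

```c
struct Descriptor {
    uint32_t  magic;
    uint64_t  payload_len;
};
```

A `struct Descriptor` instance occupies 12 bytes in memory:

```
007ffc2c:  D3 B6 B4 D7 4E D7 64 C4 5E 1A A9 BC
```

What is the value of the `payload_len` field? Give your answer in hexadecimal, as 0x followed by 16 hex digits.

0x4ED764C45E1AA9BC

`payload_len` follows `magic` (4 bytes), so it starts at byte offset 4 and occupies 8 bytes.
Bytes at offsets 4..11: 4E D7 64 C4 5E 1A A9 BC.
Big-endian stores the most-significant byte at the lowest address.
The bytes are already most-significant first: 0x4ED764C45E1AA9BC.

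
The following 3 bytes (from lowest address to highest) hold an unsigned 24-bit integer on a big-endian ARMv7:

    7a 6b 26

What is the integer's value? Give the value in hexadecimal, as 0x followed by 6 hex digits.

0x7A6B26

Big-endian: lowest address holds the most-significant byte.
The bytes are already most-significant first: 0x7A6B26.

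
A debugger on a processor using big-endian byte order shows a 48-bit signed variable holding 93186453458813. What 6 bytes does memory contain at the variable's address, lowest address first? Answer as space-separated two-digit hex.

93186453458813 in hexadecimal, padded to 48 bits, is 0x54C0A974CF7D.
Split into bytes (most-significant first): 54 C0 A9 74 CF 7D.
Big-endian stores the most-significant byte at the lowest address.
So the memory order matches the most-significant-first order: 54 C0 A9 74 CF 7D.

54 C0 A9 74 CF 7D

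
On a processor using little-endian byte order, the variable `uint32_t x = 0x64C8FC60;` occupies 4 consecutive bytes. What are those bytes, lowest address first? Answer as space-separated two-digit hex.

60 FC C8 64

Split into bytes (most-significant first): 64 C8 FC 60.
Little-endian: lowest address holds the least-significant byte.
So at ascending addresses the bytes are 60 FC C8 64.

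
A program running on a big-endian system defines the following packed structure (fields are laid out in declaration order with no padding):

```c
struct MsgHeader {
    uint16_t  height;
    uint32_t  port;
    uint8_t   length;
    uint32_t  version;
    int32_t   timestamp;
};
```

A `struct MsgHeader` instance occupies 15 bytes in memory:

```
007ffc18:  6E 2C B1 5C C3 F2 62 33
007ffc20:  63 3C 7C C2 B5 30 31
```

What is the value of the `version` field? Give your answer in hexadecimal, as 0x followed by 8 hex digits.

0x33633C7C

`version` follows `height` (2 B), `port` (4 B), `length` (1 B), so it starts at offset 2 + 4 + 1 = 7 and occupies 4 bytes.
Bytes at offsets 7..10: 33 63 3C 7C.
In big-endian order the high byte comes first in memory.
The bytes are already most-significant first: 0x33633C7C.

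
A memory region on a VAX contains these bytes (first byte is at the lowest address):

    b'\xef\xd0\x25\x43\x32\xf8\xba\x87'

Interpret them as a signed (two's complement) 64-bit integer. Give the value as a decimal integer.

-8666341638162493201

In little-endian order the low byte comes first in memory.
Reassemble most-significant byte first: 87 BA F8 32 43 25 D0 EF → 0x87BAF8324325D0EF.
Top bit is set, so as a signed 64-bit value this is 0x87BAF8324325D0EF − 2^64 = -8666341638162493201.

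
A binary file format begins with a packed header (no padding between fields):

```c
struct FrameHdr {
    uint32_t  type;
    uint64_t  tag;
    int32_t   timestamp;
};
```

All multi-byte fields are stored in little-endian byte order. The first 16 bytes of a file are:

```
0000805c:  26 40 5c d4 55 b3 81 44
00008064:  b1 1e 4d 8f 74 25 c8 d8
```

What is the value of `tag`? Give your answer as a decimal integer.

10325943267337810773

`tag` follows `type` (4 bytes), so it starts at byte offset 4 and occupies 8 bytes.
Bytes at offsets 4..11: 55 B3 81 44 B1 1E 4D 8F.
In little-endian order the low byte comes first in memory.
Reassemble most-significant byte first: 8F 4D 1E B1 44 81 B3 55 → 0x8F4D1EB14481B355.
0x8F4D1EB14481B355 = 10325943267337810773.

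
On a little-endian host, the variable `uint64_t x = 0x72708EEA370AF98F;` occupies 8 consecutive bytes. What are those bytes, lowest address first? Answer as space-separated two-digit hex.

8F F9 0A 37 EA 8E 70 72

Split into bytes (most-significant first): 72 70 8E EA 37 0A F9 8F.
Little-endian: lowest address holds the least-significant byte.
So at ascending addresses the bytes are 8F F9 0A 37 EA 8E 70 72.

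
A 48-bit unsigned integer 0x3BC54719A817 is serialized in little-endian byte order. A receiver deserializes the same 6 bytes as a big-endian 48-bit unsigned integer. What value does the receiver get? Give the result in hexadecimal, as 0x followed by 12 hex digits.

0x17A81947C53B

Stored little-endian, the bytes at ascending addresses are 17 A8 19 47 C5 3B.
Read back as big-endian, the last byte is least significant, giving 0x17A81947C53B.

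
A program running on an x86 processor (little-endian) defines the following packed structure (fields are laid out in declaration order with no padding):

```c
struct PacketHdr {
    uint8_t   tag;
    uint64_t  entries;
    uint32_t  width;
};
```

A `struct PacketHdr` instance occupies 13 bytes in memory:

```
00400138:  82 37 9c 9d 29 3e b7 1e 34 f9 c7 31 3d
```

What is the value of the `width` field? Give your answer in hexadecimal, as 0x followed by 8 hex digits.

0x3D31C7F9

`width` follows `tag` (1 B), `entries` (8 B), so it starts at offset 1 + 8 = 9 and occupies 4 bytes.
Bytes at offsets 9..12: F9 C7 31 3D.
In little-endian order the low byte comes first in memory.
Reassemble most-significant byte first: 3D 31 C7 F9 → 0x3D31C7F9.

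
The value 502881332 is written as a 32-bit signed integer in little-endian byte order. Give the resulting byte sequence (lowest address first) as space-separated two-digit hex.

34 5C F9 1D

502881332 in hexadecimal, padded to 32 bits, is 0x1DF95C34.
Split into bytes (most-significant first): 1D F9 5C 34.
In little-endian order the low byte comes first in memory.
So at ascending addresses the bytes are 34 5C F9 1D.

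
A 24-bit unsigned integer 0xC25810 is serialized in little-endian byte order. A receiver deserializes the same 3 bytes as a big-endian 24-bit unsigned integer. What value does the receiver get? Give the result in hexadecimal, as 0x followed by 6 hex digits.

Stored little-endian, the bytes at ascending addresses are 10 58 C2.
Read back as big-endian, the last byte is least significant, giving 0x1058C2.

0x1058C2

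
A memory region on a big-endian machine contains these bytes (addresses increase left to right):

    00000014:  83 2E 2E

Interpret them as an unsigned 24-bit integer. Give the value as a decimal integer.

Big-endian stores the most-significant byte at the lowest address.
The bytes are already most-significant first: 0x832E2E.
0x832E2E = 8597038.

8597038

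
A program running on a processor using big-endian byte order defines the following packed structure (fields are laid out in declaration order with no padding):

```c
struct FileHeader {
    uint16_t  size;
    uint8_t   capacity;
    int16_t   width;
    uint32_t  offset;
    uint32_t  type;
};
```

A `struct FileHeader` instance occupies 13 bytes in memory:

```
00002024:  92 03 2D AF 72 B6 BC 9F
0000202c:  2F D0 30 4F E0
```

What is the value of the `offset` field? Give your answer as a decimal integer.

`offset` follows `size` (2 B), `capacity` (1 B), `width` (2 B), so it starts at offset 2 + 1 + 2 = 5 and occupies 4 bytes.
Bytes at offsets 5..8: B6 BC 9F 2F.
Big-endian: lowest address holds the most-significant byte.
The bytes are already most-significant first: 0xB6BC9F2F.
0xB6BC9F2F = 3065814831.

3065814831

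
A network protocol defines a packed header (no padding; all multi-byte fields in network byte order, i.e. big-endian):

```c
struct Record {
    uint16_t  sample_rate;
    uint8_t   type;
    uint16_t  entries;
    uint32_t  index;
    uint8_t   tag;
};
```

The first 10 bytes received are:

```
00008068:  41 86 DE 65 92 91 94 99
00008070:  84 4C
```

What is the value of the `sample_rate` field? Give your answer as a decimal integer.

`sample_rate` is the first field, at byte offset 0, occupying 2 bytes.
Bytes at offsets 0..1: 41 86.
Big-endian stores the most-significant byte at the lowest address.
The bytes are already most-significant first: 0x4186.
0x4186 = 16774.

16774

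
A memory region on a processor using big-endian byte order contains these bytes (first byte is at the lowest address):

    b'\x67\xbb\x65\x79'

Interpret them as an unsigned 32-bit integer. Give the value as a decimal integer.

Big-endian: lowest address holds the most-significant byte.
The bytes are already most-significant first: 0x67BB6579.
0x67BB6579 = 1740334457.

1740334457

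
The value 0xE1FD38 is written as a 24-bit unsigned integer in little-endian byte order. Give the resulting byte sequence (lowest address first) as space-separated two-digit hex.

38 FD E1

Split into bytes (most-significant first): E1 FD 38.
Little-endian: lowest address holds the least-significant byte.
So at ascending addresses the bytes are 38 FD E1.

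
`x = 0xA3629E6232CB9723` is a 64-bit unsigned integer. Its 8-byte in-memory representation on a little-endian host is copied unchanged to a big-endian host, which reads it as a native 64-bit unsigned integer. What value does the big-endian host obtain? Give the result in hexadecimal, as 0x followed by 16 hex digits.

Stored little-endian, the bytes at ascending addresses are 23 97 CB 32 62 9E 62 A3.
Read back as big-endian, the last byte is least significant, giving 0x2397CB32629E62A3.

0x2397CB32629E62A3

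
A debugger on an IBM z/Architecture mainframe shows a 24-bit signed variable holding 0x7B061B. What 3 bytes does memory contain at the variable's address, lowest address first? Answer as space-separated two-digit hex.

7B 06 1B

Split into bytes (most-significant first): 7B 06 1B.
In big-endian order the high byte comes first in memory.
So the memory order matches the most-significant-first order: 7B 06 1B.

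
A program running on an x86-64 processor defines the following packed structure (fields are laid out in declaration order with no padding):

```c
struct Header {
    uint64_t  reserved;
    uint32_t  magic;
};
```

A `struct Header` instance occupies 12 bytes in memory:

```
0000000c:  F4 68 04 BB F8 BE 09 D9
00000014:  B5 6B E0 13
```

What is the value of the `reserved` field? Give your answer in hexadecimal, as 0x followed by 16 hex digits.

0xD909BEF8BB0468F4

`reserved` is the first field, at byte offset 0, occupying 8 bytes.
Bytes at offsets 0..7: F4 68 04 BB F8 BE 09 D9.
In little-endian order the low byte comes first in memory.
Reassemble most-significant byte first: D9 09 BE F8 BB 04 68 F4 → 0xD909BEF8BB0468F4.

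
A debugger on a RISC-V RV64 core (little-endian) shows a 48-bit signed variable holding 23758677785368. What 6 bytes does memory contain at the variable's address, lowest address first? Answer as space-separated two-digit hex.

18 BB 8C BF 9B 15

23758677785368 in hexadecimal, padded to 48 bits, is 0x159BBF8CBB18.
Split into bytes (most-significant first): 15 9B BF 8C BB 18.
Little-endian stores the least-significant byte at the lowest address.
So at ascending addresses the bytes are 18 BB 8C BF 9B 15.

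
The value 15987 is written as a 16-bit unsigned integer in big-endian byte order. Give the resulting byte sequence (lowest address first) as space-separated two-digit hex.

15987 in hexadecimal, padded to 16 bits, is 0x3E73.
Split into bytes (most-significant first): 3E 73.
In big-endian order the high byte comes first in memory.
So the memory order matches the most-significant-first order: 3E 73.

3E 73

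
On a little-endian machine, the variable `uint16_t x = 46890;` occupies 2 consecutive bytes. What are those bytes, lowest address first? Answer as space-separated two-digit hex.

2A B7

46890 in hexadecimal, padded to 16 bits, is 0xB72A.
Split into bytes (most-significant first): B7 2A.
Little-endian stores the least-significant byte at the lowest address.
So at ascending addresses the bytes are 2A B7.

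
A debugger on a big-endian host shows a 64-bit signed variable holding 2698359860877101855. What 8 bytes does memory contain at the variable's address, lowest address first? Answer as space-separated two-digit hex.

25 72 7F FF 37 C0 8B 1F

2698359860877101855 in hexadecimal, padded to 64 bits, is 0x25727FFF37C08B1F.
Split into bytes (most-significant first): 25 72 7F FF 37 C0 8B 1F.
In big-endian order the high byte comes first in memory.
So the memory order matches the most-significant-first order: 25 72 7F FF 37 C0 8B 1F.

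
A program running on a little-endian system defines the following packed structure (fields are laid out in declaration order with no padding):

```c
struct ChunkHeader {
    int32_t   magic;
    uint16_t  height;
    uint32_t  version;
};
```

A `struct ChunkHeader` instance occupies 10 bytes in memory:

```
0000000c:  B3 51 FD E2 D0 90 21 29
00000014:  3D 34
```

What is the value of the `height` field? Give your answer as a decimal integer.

37072

`height` follows `magic` (4 bytes), so it starts at byte offset 4 and occupies 2 bytes.
Bytes at offsets 4..5: D0 90.
In little-endian order the low byte comes first in memory.
Reassemble most-significant byte first: 90 D0 → 0x90D0.
0x90D0 = 37072.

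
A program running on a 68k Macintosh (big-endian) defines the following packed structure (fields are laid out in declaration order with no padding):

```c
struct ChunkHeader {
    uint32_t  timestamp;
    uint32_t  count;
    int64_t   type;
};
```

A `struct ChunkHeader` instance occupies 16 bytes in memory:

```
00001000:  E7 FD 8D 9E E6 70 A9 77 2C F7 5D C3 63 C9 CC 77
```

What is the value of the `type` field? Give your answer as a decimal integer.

`type` follows `timestamp` (4 B), `count` (4 B), so it starts at offset 4 + 4 = 8 and occupies 8 bytes.
Bytes at offsets 8..15: 2C F7 5D C3 63 C9 CC 77.
Big-endian stores the most-significant byte at the lowest address.
The bytes are already most-significant first: 0x2CF75DC363C9CC77.
0x2CF75DC363C9CC77 = 3240161550690536567.

3240161550690536567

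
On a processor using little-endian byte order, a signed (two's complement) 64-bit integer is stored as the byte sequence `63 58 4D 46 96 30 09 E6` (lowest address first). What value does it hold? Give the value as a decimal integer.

-1870910748213028765

In little-endian order the low byte comes first in memory.
Reassemble most-significant byte first: E6 09 30 96 46 4D 58 63 → 0xE6093096464D5863.
Top bit is set, so as a signed 64-bit value this is 0xE6093096464D5863 − 2^64 = -1870910748213028765.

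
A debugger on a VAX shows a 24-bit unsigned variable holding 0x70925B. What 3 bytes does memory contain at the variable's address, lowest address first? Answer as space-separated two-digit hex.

Split into bytes (most-significant first): 70 92 5B.
In little-endian order the low byte comes first in memory.
So at ascending addresses the bytes are 5B 92 70.

5B 92 70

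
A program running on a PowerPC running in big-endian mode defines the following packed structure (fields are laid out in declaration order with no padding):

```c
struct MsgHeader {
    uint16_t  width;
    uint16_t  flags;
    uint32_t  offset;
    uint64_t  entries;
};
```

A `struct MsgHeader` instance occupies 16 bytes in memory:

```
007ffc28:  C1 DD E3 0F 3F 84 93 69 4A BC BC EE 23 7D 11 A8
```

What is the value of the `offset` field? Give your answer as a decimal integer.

`offset` follows `width` (2 B), `flags` (2 B), so it starts at offset 2 + 2 = 4 and occupies 4 bytes.
Bytes at offsets 4..7: 3F 84 93 69.
In big-endian order the high byte comes first in memory.
The bytes are already most-significant first: 0x3F849369.
0x3F849369 = 1065653097.

1065653097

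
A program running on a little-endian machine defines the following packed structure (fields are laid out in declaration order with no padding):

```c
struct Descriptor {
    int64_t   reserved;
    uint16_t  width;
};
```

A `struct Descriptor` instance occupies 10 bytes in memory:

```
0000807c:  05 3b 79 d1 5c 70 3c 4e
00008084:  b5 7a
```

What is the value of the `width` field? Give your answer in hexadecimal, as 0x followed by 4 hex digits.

0x7AB5

`width` follows `reserved` (8 bytes), so it starts at byte offset 8 and occupies 2 bytes.
Bytes at offsets 8..9: B5 7A.
Little-endian stores the least-significant byte at the lowest address.
Reassemble most-significant byte first: 7A B5 → 0x7AB5.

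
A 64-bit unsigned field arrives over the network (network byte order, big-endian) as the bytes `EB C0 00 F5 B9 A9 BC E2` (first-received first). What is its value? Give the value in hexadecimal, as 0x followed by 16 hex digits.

0xEBC000F5B9A9BCE2

In big-endian order the high byte comes first in memory.
The bytes are already most-significant first: 0xEBC000F5B9A9BCE2.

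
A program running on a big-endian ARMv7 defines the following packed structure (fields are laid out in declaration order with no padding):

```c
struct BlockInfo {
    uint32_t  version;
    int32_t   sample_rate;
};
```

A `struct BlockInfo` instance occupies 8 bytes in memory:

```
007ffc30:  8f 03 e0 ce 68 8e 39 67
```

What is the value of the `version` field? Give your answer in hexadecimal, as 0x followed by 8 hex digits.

`version` is the first field, at byte offset 0, occupying 4 bytes.
Bytes at offsets 0..3: 8F 03 E0 CE.
Big-endian stores the most-significant byte at the lowest address.
The bytes are already most-significant first: 0x8F03E0CE.

0x8F03E0CE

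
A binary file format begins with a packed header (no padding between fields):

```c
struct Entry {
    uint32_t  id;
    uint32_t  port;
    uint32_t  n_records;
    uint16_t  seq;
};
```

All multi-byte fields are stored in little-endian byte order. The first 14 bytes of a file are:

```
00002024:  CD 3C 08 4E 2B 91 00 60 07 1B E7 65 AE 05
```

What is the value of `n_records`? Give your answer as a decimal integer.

`n_records` follows `id` (4 B), `port` (4 B), so it starts at offset 4 + 4 = 8 and occupies 4 bytes.
Bytes at offsets 8..11: 07 1B E7 65.
Little-endian stores the least-significant byte at the lowest address.
Reassemble most-significant byte first: 65 E7 1B 07 → 0x65E71B07.
0x65E71B07 = 1709644551.

1709644551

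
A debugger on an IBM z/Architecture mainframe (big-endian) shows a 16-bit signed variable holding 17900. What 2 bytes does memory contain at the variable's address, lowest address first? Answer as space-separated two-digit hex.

17900 in hexadecimal, padded to 16 bits, is 0x45EC.
Split into bytes (most-significant first): 45 EC.
Big-endian: lowest address holds the most-significant byte.
So the memory order matches the most-significant-first order: 45 EC.

45 EC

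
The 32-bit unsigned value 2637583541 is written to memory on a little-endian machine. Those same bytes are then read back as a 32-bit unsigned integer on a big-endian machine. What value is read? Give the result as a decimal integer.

3042195101

2637583541 in 32-bit hexadecimal is 0x9D3654B5.
Stored little-endian, the bytes at ascending addresses are B5 54 36 9D.
Read back as big-endian, the last byte is least significant, giving 0xB554369D.
0xB554369D = 3042195101.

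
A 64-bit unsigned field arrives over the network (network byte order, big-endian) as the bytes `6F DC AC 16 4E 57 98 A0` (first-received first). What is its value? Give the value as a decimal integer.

Big-endian: lowest address holds the most-significant byte.
The bytes are already most-significant first: 0x6FDCAC164E5798A0.
0x6FDCAC164E5798A0 = 8060506644889966752.

8060506644889966752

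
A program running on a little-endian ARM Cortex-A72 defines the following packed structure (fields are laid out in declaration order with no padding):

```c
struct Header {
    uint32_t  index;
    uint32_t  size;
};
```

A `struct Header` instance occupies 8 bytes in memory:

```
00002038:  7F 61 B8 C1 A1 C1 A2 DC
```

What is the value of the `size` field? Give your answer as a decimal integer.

3701653921

`size` follows `index` (4 bytes), so it starts at byte offset 4 and occupies 4 bytes.
Bytes at offsets 4..7: A1 C1 A2 DC.
Little-endian: lowest address holds the least-significant byte.
Reassemble most-significant byte first: DC A2 C1 A1 → 0xDCA2C1A1.
0xDCA2C1A1 = 3701653921.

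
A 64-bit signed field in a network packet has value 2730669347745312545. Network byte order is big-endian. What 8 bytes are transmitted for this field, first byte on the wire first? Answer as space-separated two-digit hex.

2730669347745312545 in hexadecimal, padded to 64 bits, is 0x25E5494DD7682F21.
Split into bytes (most-significant first): 25 E5 49 4D D7 68 2F 21.
Big-endian: lowest address holds the most-significant byte.
So the memory order matches the most-significant-first order: 25 E5 49 4D D7 68 2F 21.

25 E5 49 4D D7 68 2F 21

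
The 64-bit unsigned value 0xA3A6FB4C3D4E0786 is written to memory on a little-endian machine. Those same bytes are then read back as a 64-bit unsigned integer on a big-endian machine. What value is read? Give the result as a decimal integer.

9657773951110850211

Stored little-endian, the bytes at ascending addresses are 86 07 4E 3D 4C FB A6 A3.
Read back as big-endian, the last byte is least significant, giving 0x86074E3D4CFBA6A3.
0x86074E3D4CFBA6A3 = 9657773951110850211.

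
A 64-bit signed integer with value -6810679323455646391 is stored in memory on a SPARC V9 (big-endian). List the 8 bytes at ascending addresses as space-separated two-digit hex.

Two's complement of -6810679323455646391 in 64 bits: 6810679323455646391 = 0x5E8464C299ABEAB7; invert → 0xA17B9B3D66541548; add 1 → 0xA17B9B3D66541549.
Split into bytes (most-significant first): A1 7B 9B 3D 66 54 15 49.
In big-endian order the high byte comes first in memory.
So the memory order matches the most-significant-first order: A1 7B 9B 3D 66 54 15 49.

A1 7B 9B 3D 66 54 15 49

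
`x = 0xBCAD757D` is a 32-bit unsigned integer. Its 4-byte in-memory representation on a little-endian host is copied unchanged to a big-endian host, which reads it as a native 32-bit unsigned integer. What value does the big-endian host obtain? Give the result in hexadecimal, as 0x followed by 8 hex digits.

0x7D75ADBC

Stored little-endian, the bytes at ascending addresses are 7D 75 AD BC.
Read back as big-endian, the last byte is least significant, giving 0x7D75ADBC.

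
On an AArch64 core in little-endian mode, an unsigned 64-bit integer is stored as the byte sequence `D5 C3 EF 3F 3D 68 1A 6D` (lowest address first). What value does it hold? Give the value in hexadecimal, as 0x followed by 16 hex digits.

0x6D1A683D3FEFC3D5

Little-endian: lowest address holds the least-significant byte.
Reassemble most-significant byte first: 6D 1A 68 3D 3F EF C3 D5 → 0x6D1A683D3FEFC3D5.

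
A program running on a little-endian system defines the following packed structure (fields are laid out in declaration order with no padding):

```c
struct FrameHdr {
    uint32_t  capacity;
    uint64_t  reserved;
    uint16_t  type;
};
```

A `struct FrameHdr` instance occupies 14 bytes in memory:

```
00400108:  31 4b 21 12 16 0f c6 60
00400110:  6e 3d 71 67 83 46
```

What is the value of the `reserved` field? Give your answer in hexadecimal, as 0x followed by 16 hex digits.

`reserved` follows `capacity` (4 bytes), so it starts at byte offset 4 and occupies 8 bytes.
Bytes at offsets 4..11: 16 0F C6 60 6E 3D 71 67.
Little-endian stores the least-significant byte at the lowest address.
Reassemble most-significant byte first: 67 71 3D 6E 60 C6 0F 16 → 0x67713D6E60C60F16.

0x67713D6E60C60F16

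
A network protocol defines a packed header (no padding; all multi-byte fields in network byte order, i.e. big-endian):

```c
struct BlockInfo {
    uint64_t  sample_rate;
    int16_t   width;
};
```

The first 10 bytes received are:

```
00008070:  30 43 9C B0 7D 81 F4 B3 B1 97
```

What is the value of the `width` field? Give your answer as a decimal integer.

`width` follows `sample_rate` (8 bytes), so it starts at byte offset 8 and occupies 2 bytes.
Bytes at offsets 8..9: B1 97.
In big-endian order the high byte comes first in memory.
The bytes are already most-significant first: 0xB197.
Top bit is set, so as a signed 16-bit value this is 0xB197 − 2^16 = -20073.

-20073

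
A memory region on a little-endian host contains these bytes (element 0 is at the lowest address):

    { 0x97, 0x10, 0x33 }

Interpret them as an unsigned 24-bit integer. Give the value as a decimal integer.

Little-endian: lowest address holds the least-significant byte.
Reassemble most-significant byte first: 33 10 97 → 0x331097.
0x331097 = 3346583.

3346583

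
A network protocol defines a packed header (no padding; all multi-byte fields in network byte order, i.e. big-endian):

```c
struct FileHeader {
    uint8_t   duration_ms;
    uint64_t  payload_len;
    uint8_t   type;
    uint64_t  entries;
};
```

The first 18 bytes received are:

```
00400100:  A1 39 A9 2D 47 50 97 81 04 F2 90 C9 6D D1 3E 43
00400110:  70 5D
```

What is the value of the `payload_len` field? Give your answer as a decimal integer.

4154901915544027396

`payload_len` follows `duration_ms` (1 byte), so it starts at byte offset 1 and occupies 8 bytes.
Bytes at offsets 1..8: 39 A9 2D 47 50 97 81 04.
Big-endian stores the most-significant byte at the lowest address.
The bytes are already most-significant first: 0x39A92D4750978104.
0x39A92D4750978104 = 4154901915544027396.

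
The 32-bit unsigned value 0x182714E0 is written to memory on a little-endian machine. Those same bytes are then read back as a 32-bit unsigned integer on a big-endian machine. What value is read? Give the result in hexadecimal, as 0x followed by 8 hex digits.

0xE0142718

Stored little-endian, the bytes at ascending addresses are E0 14 27 18.
Read back as big-endian, the last byte is least significant, giving 0xE0142718.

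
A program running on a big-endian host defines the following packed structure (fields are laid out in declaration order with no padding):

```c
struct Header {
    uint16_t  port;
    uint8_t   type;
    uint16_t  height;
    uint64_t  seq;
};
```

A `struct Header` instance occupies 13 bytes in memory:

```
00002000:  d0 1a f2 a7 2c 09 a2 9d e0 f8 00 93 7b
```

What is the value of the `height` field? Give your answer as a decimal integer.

42796

`height` follows `port` (2 B), `type` (1 B), so it starts at offset 2 + 1 = 3 and occupies 2 bytes.
Bytes at offsets 3..4: A7 2C.
Big-endian stores the most-significant byte at the lowest address.
The bytes are already most-significant first: 0xA72C.
0xA72C = 42796.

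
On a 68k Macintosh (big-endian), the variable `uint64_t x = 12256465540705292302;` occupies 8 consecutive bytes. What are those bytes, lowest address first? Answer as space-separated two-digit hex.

12256465540705292302 in hexadecimal, padded to 64 bits, is 0xAA17B678C38E100E.
Split into bytes (most-significant first): AA 17 B6 78 C3 8E 10 0E.
Big-endian: lowest address holds the most-significant byte.
So the memory order matches the most-significant-first order: AA 17 B6 78 C3 8E 10 0E.

AA 17 B6 78 C3 8E 10 0E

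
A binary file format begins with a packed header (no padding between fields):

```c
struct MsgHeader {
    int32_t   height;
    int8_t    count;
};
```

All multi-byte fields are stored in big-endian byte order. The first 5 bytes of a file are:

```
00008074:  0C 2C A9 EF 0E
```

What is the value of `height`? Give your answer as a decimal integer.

`height` is the first field, at byte offset 0, occupying 4 bytes.
Bytes at offsets 0..3: 0C 2C A9 EF.
In big-endian order the high byte comes first in memory.
The bytes are already most-significant first: 0x0C2CA9EF.
0x0C2CA9EF = 204253679.

204253679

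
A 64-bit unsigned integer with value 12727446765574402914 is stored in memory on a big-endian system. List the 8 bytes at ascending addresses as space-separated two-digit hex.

12727446765574402914 in hexadecimal, padded to 64 bits, is 0xB0A0F9667FC1B362.
Split into bytes (most-significant first): B0 A0 F9 66 7F C1 B3 62.
In big-endian order the high byte comes first in memory.
So the memory order matches the most-significant-first order: B0 A0 F9 66 7F C1 B3 62.

B0 A0 F9 66 7F C1 B3 62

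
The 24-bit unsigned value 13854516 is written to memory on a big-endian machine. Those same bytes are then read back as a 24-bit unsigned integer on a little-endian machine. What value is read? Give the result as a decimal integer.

3434451

13854516 in 24-bit hexadecimal is 0xD36734.
Stored big-endian, the bytes at ascending addresses are D3 67 34.
Read back as little-endian, the first byte is least significant, giving 0x3467D3.
0x3467D3 = 3434451.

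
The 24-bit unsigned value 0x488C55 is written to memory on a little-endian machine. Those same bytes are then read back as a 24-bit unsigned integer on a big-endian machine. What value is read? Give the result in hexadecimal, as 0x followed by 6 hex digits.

0x558C48

Stored little-endian, the bytes at ascending addresses are 55 8C 48.
Read back as big-endian, the last byte is least significant, giving 0x558C48.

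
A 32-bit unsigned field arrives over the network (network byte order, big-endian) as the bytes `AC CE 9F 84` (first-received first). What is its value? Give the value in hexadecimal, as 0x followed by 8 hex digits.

Big-endian: lowest address holds the most-significant byte.
The bytes are already most-significant first: 0xACCE9F84.

0xACCE9F84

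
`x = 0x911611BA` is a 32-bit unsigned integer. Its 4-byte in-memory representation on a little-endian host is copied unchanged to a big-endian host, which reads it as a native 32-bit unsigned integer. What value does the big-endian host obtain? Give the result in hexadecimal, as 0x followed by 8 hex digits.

0xBA111691

Stored little-endian, the bytes at ascending addresses are BA 11 16 91.
Read back as big-endian, the last byte is least significant, giving 0xBA111691.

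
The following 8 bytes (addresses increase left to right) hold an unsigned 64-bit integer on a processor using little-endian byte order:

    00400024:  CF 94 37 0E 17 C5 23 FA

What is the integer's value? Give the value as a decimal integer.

Little-endian stores the least-significant byte at the lowest address.
Reassemble most-significant byte first: FA 23 C5 17 0E 37 94 CF → 0xFA23C5170E3794CF.
0xFA23C5170E3794CF = 18024466836480300239.

18024466836480300239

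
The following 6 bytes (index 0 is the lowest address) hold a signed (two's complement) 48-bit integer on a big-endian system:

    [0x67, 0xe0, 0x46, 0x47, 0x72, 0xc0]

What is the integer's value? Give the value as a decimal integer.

Big-endian: lowest address holds the most-significant byte.
The bytes are already most-significant first: 0x67E0464772C0.
0x67E0464772C0 = 114212949422784.

114212949422784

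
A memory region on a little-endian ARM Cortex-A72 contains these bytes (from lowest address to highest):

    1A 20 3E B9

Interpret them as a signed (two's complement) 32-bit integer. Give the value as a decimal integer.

In little-endian order the low byte comes first in memory.
Reassemble most-significant byte first: B9 3E 20 1A → 0xB93E201A.
Top bit is set, so as a signed 32-bit value this is 0xB93E201A − 2^32 = -1187110886.

-1187110886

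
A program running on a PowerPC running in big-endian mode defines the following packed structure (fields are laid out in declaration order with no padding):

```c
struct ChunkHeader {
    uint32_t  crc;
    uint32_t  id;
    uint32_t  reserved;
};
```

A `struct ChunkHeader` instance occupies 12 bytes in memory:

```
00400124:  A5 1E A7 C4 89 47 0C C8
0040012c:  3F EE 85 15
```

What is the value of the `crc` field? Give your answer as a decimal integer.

`crc` is the first field, at byte offset 0, occupying 4 bytes.
Bytes at offsets 0..3: A5 1E A7 C4.
Big-endian stores the most-significant byte at the lowest address.
The bytes are already most-significant first: 0xA51EA7C4.
0xA51EA7C4 = 2770249668.

2770249668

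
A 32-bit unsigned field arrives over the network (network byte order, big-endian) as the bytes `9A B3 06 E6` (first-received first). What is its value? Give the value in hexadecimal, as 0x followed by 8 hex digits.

0x9AB306E6

Big-endian stores the most-significant byte at the lowest address.
The bytes are already most-significant first: 0x9AB306E6.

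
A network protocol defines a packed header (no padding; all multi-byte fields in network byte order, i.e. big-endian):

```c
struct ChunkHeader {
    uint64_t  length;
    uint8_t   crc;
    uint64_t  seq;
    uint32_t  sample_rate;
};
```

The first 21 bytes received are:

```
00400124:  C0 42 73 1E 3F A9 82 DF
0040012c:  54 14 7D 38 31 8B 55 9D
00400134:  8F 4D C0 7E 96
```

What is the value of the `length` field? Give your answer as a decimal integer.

13853761977499353823

`length` is the first field, at byte offset 0, occupying 8 bytes.
Bytes at offsets 0..7: C0 42 73 1E 3F A9 82 DF.
Big-endian: lowest address holds the most-significant byte.
The bytes are already most-significant first: 0xC042731E3FA982DF.
0xC042731E3FA982DF = 13853761977499353823.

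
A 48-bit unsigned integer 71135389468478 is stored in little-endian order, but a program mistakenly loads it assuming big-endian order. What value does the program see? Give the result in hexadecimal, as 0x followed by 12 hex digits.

71135389468478 in 48-bit hexadecimal is 0x40B27F9EC73E.
Stored little-endian, the bytes at ascending addresses are 3E C7 9E 7F B2 40.
Read back as big-endian, the last byte is least significant, giving 0x3EC79E7FB240.

0x3EC79E7FB240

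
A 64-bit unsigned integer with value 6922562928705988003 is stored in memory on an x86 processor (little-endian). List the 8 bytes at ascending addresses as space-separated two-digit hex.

A3 E5 CE 6C 4E E2 11 60

6922562928705988003 in hexadecimal, padded to 64 bits, is 0x6011E24E6CCEE5A3.
Split into bytes (most-significant first): 60 11 E2 4E 6C CE E5 A3.
Little-endian stores the least-significant byte at the lowest address.
So at ascending addresses the bytes are A3 E5 CE 6C 4E E2 11 60.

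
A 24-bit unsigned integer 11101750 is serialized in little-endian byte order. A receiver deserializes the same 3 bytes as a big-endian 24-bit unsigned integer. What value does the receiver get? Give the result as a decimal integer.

11101750 in 24-bit hexadecimal is 0xA96636.
Stored little-endian, the bytes at ascending addresses are 36 66 A9.
Read back as big-endian, the last byte is least significant, giving 0x3666A9.
0x3666A9 = 3565225.

3565225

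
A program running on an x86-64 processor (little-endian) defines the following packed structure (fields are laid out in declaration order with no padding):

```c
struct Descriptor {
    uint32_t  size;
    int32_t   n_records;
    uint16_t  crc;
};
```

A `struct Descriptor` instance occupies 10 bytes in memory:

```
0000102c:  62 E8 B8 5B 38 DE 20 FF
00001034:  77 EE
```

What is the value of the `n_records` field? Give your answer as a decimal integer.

-14623176

`n_records` follows `size` (4 bytes), so it starts at byte offset 4 and occupies 4 bytes.
Bytes at offsets 4..7: 38 DE 20 FF.
In little-endian order the low byte comes first in memory.
Reassemble most-significant byte first: FF 20 DE 38 → 0xFF20DE38.
Top bit is set, so as a signed 32-bit value this is 0xFF20DE38 − 2^32 = -14623176.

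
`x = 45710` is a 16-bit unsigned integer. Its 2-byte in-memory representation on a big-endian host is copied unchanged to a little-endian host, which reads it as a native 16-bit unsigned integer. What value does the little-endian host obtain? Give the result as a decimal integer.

45710 in 16-bit hexadecimal is 0xB28E.
Stored big-endian, the bytes at ascending addresses are B2 8E.
Read back as little-endian, the first byte is least significant, giving 0x8EB2.
0x8EB2 = 36530.

36530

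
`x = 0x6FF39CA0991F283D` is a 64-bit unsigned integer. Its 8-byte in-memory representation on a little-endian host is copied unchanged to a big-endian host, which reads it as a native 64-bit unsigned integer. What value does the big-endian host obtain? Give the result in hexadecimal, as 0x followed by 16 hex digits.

0x3D281F99A09CF36F

Stored little-endian, the bytes at ascending addresses are 3D 28 1F 99 A0 9C F3 6F.
Read back as big-endian, the last byte is least significant, giving 0x3D281F99A09CF36F.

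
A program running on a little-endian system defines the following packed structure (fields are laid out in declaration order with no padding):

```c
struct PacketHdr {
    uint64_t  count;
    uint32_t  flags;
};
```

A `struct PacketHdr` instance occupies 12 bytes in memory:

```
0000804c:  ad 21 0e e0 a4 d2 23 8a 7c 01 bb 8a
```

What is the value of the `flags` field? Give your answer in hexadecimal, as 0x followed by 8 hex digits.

0x8ABB017C

`flags` follows `count` (8 bytes), so it starts at byte offset 8 and occupies 4 bytes.
Bytes at offsets 8..11: 7C 01 BB 8A.
Little-endian: lowest address holds the least-significant byte.
Reassemble most-significant byte first: 8A BB 01 7C → 0x8ABB017C.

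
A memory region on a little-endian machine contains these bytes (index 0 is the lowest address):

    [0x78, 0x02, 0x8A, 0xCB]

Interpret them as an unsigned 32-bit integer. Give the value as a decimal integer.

Little-endian stores the least-significant byte at the lowest address.
Reassemble most-significant byte first: CB 8A 02 78 → 0xCB8A0278.
0xCB8A0278 = 3414819448.

3414819448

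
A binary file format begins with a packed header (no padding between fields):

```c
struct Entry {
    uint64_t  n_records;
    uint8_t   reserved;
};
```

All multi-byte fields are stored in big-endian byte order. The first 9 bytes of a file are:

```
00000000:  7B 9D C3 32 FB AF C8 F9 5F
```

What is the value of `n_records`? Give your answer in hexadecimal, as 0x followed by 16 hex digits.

0x7B9DC332FBAFC8F9

`n_records` is the first field, at byte offset 0, occupying 8 bytes.
Bytes at offsets 0..7: 7B 9D C3 32 FB AF C8 F9.
Big-endian stores the most-significant byte at the lowest address.
The bytes are already most-significant first: 0x7B9DC332FBAFC8F9.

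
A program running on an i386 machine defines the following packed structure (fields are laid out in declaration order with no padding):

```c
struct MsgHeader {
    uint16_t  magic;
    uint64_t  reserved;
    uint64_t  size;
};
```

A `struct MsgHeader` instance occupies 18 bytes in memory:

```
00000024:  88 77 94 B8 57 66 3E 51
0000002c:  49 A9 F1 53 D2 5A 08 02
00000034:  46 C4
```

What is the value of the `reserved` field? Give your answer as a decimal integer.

`reserved` follows `magic` (2 bytes), so it starts at byte offset 2 and occupies 8 bytes.
Bytes at offsets 2..9: 94 B8 57 66 3E 51 49 A9.
Little-endian stores the least-significant byte at the lowest address.
Reassemble most-significant byte first: A9 49 51 3E 66 57 B8 94 → 0xA949513E6657B894.
0xA949513E6657B894 = 12198370394156546196.

12198370394156546196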